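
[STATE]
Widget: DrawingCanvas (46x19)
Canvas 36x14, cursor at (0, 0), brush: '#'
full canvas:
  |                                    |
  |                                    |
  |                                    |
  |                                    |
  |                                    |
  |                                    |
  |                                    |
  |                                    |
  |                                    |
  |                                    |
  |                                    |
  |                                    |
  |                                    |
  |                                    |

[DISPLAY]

+                                             
                                              
                                              
                                              
                                              
                                              
                                              
                                              
                                              
                                              
                                              
                                              
                                              
                                              
                                              
                                              
                                              
                                              
                                              


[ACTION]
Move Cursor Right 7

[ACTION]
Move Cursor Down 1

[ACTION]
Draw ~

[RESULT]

                                              
       ~                                      
                                              
                                              
                                              
                                              
                                              
                                              
                                              
                                              
                                              
                                              
                                              
                                              
                                              
                                              
                                              
                                              
                                              


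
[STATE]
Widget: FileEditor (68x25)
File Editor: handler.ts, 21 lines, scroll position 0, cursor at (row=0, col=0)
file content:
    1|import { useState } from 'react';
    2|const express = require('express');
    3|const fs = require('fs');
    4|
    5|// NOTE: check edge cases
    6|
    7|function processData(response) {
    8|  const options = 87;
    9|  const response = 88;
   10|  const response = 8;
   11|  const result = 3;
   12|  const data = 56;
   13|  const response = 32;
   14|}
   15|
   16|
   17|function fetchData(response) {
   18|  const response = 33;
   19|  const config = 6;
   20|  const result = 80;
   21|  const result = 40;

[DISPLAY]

█mport { useState } from 'react';                                  ▲
const express = require('express');                                █
const fs = require('fs');                                          ░
                                                                   ░
// NOTE: check edge cases                                          ░
                                                                   ░
function processData(response) {                                   ░
  const options = 87;                                              ░
  const response = 88;                                             ░
  const response = 8;                                              ░
  const result = 3;                                                ░
  const data = 56;                                                 ░
  const response = 32;                                             ░
}                                                                  ░
                                                                   ░
                                                                   ░
function fetchData(response) {                                     ░
  const response = 33;                                             ░
  const config = 6;                                                ░
  const result = 80;                                               ░
  const result = 40;                                               ░
                                                                   ░
                                                                   ░
                                                                   ░
                                                                   ▼


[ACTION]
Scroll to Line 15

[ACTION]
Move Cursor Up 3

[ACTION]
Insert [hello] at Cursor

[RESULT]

hello█mport { useState } from 'react';                             ▲
const express = require('express');                                █
const fs = require('fs');                                          ░
                                                                   ░
// NOTE: check edge cases                                          ░
                                                                   ░
function processData(response) {                                   ░
  const options = 87;                                              ░
  const response = 88;                                             ░
  const response = 8;                                              ░
  const result = 3;                                                ░
  const data = 56;                                                 ░
  const response = 32;                                             ░
}                                                                  ░
                                                                   ░
                                                                   ░
function fetchData(response) {                                     ░
  const response = 33;                                             ░
  const config = 6;                                                ░
  const result = 80;                                               ░
  const result = 40;                                               ░
                                                                   ░
                                                                   ░
                                                                   ░
                                                                   ▼


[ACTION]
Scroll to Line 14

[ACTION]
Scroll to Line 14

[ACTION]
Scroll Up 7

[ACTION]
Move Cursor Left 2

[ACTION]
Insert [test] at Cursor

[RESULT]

heltest█oimport { useState } from 'react';                         ▲
const express = require('express');                                █
const fs = require('fs');                                          ░
                                                                   ░
// NOTE: check edge cases                                          ░
                                                                   ░
function processData(response) {                                   ░
  const options = 87;                                              ░
  const response = 88;                                             ░
  const response = 8;                                              ░
  const result = 3;                                                ░
  const data = 56;                                                 ░
  const response = 32;                                             ░
}                                                                  ░
                                                                   ░
                                                                   ░
function fetchData(response) {                                     ░
  const response = 33;                                             ░
  const config = 6;                                                ░
  const result = 80;                                               ░
  const result = 40;                                               ░
                                                                   ░
                                                                   ░
                                                                   ░
                                                                   ▼


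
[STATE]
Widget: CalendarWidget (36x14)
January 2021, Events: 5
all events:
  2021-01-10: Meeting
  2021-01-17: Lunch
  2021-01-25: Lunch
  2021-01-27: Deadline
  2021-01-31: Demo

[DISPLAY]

            January 2021            
Mo Tu We Th Fr Sa Su                
             1  2  3                
 4  5  6  7  8  9 10*               
11 12 13 14 15 16 17*               
18 19 20 21 22 23 24                
25* 26 27* 28 29 30 31*             
                                    
                                    
                                    
                                    
                                    
                                    
                                    


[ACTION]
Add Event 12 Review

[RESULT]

            January 2021            
Mo Tu We Th Fr Sa Su                
             1  2  3                
 4  5  6  7  8  9 10*               
11 12* 13 14 15 16 17*              
18 19 20 21 22 23 24                
25* 26 27* 28 29 30 31*             
                                    
                                    
                                    
                                    
                                    
                                    
                                    


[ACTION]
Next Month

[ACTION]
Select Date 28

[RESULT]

           February 2021            
Mo Tu We Th Fr Sa Su                
 1  2  3  4  5  6  7                
 8  9 10 11 12 13 14                
15 16 17 18 19 20 21                
22 23 24 25 26 27 [28]              
                                    
                                    
                                    
                                    
                                    
                                    
                                    
                                    


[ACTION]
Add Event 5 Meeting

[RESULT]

           February 2021            
Mo Tu We Th Fr Sa Su                
 1  2  3  4  5*  6  7               
 8  9 10 11 12 13 14                
15 16 17 18 19 20 21                
22 23 24 25 26 27 [28]              
                                    
                                    
                                    
                                    
                                    
                                    
                                    
                                    


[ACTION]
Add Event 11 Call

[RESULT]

           February 2021            
Mo Tu We Th Fr Sa Su                
 1  2  3  4  5*  6  7               
 8  9 10 11* 12 13 14               
15 16 17 18 19 20 21                
22 23 24 25 26 27 [28]              
                                    
                                    
                                    
                                    
                                    
                                    
                                    
                                    


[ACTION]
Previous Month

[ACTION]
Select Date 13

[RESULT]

            January 2021            
Mo Tu We Th Fr Sa Su                
             1  2  3                
 4  5  6  7  8  9 10*               
11 12* [13] 14 15 16 17*            
18 19 20 21 22 23 24                
25* 26 27* 28 29 30 31*             
                                    
                                    
                                    
                                    
                                    
                                    
                                    


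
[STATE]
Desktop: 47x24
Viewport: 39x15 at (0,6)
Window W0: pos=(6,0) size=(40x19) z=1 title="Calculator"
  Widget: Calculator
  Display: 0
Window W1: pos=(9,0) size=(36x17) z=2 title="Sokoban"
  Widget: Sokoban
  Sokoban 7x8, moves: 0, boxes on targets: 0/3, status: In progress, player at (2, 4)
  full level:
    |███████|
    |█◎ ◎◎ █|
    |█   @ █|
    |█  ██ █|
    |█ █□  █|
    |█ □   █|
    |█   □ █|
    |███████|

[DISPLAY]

      ┃├─┃█  ██ █                      
      ┃│ ┃█ █□  █                      
      ┃├─┃█ □   █                      
      ┃│ ┃█   □ █                      
      ┃├─┃███████                      
      ┃│ ┃Moves: 0  0/3                
      ┃├─┃                             
      ┃│ ┃                             
      ┃└─┃                             
      ┃  ┃                             
      ┃  ┗━━━━━━━━━━━━━━━━━━━━━━━━━━━━━
      ┃                                
      ┗━━━━━━━━━━━━━━━━━━━━━━━━━━━━━━━━
                                       
                                       


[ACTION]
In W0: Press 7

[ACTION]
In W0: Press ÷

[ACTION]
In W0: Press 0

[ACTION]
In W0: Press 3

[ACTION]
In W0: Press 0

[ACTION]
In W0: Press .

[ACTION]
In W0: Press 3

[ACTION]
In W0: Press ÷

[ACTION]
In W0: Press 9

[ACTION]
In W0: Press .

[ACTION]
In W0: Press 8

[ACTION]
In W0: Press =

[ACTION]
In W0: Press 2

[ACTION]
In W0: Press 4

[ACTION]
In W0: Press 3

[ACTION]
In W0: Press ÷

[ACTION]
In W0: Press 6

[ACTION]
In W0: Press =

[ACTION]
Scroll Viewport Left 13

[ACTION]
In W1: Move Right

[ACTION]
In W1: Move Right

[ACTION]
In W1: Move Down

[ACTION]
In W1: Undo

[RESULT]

      ┃├─┃█  ██ █                      
      ┃│ ┃█ █□  █                      
      ┃├─┃█ □   █                      
      ┃│ ┃█   □ █                      
      ┃├─┃███████                      
      ┃│ ┃Moves: 1  0/3                
      ┃├─┃                             
      ┃│ ┃                             
      ┃└─┃                             
      ┃  ┃                             
      ┃  ┗━━━━━━━━━━━━━━━━━━━━━━━━━━━━━
      ┃                                
      ┗━━━━━━━━━━━━━━━━━━━━━━━━━━━━━━━━
                                       
                                       


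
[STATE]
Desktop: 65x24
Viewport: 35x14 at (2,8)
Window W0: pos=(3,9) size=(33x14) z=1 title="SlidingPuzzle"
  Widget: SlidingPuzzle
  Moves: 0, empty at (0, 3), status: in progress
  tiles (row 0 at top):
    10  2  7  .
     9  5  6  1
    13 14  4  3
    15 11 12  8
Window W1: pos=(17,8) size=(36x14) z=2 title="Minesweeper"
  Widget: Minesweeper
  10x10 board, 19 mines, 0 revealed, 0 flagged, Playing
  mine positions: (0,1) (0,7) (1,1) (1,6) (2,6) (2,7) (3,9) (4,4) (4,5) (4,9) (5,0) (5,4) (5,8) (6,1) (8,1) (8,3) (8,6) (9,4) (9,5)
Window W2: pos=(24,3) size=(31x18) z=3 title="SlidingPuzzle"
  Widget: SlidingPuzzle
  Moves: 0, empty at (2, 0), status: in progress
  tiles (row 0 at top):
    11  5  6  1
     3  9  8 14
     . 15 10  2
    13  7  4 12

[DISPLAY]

               ┏━━━━━━┃├────┼────┼─
 ┏━━━━━━━━━━━━━┃ Mines┃│  3 │  9 │ 
 ┃ SlidingPuzzl┠──────┃├────┼────┼─
 ┠─────────────┃■■■■■■┃│    │ 15 │ 
 ┃┌────┬────┬──┃■■■■■■┃├────┼────┼─
 ┃│ 10 │  2 │  ┃■■■■■■┃│ 13 │  7 │ 
 ┃├────┼────┼──┃■■■■■■┃└────┴────┴─
 ┃│  9 │  5 │  ┃■■■■■■┃Moves: 0    
 ┃├────┼────┼──┃■■■■■■┃            
 ┃│ 13 │ 14 │  ┃■■■■■■┃            
 ┃├────┼────┼──┃■■■■■■┃            
 ┃│ 15 │ 11 │ 1┃■■■■■■┃            
 ┃└────┴────┴──┃■■■■■■┗━━━━━━━━━━━━
 ┃Moves: 0     ┗━━━━━━━━━━━━━━━━━━━


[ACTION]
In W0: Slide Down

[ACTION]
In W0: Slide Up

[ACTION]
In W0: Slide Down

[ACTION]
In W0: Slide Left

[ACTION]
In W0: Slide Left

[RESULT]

               ┏━━━━━━┃├────┼────┼─
 ┏━━━━━━━━━━━━━┃ Mines┃│  3 │  9 │ 
 ┃ SlidingPuzzl┠──────┃├────┼────┼─
 ┠─────────────┃■■■■■■┃│    │ 15 │ 
 ┃┌────┬────┬──┃■■■■■■┃├────┼────┼─
 ┃│ 10 │  2 │  ┃■■■■■■┃│ 13 │  7 │ 
 ┃├────┼────┼──┃■■■■■■┃└────┴────┴─
 ┃│  9 │  5 │  ┃■■■■■■┃Moves: 0    
 ┃├────┼────┼──┃■■■■■■┃            
 ┃│ 13 │ 14 │  ┃■■■■■■┃            
 ┃├────┼────┼──┃■■■■■■┃            
 ┃│ 15 │ 11 │ 1┃■■■■■■┃            
 ┃└────┴────┴──┃■■■■■■┗━━━━━━━━━━━━
 ┃Moves: 2     ┗━━━━━━━━━━━━━━━━━━━


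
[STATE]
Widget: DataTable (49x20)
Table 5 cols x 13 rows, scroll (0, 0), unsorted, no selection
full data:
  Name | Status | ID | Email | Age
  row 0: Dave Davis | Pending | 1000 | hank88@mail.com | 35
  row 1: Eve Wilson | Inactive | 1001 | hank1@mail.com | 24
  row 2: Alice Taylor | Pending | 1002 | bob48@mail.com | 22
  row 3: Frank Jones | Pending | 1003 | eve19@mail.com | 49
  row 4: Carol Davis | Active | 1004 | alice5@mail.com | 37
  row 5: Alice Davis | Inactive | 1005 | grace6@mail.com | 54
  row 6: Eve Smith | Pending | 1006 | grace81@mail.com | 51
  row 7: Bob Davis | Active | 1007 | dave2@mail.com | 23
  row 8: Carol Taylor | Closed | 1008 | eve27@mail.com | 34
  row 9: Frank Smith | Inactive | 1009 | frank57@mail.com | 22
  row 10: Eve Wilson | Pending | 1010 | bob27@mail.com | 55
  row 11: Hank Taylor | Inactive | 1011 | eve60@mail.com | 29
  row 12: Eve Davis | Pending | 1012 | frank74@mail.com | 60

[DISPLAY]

Name        │Status  │ID  │Email           │Age  
────────────┼────────┼────┼────────────────┼───  
Dave Davis  │Pending │1000│hank88@mail.com │35   
Eve Wilson  │Inactive│1001│hank1@mail.com  │24   
Alice Taylor│Pending │1002│bob48@mail.com  │22   
Frank Jones │Pending │1003│eve19@mail.com  │49   
Carol Davis │Active  │1004│alice5@mail.com │37   
Alice Davis │Inactive│1005│grace6@mail.com │54   
Eve Smith   │Pending │1006│grace81@mail.com│51   
Bob Davis   │Active  │1007│dave2@mail.com  │23   
Carol Taylor│Closed  │1008│eve27@mail.com  │34   
Frank Smith │Inactive│1009│frank57@mail.com│22   
Eve Wilson  │Pending │1010│bob27@mail.com  │55   
Hank Taylor │Inactive│1011│eve60@mail.com  │29   
Eve Davis   │Pending │1012│frank74@mail.com│60   
                                                 
                                                 
                                                 
                                                 
                                                 


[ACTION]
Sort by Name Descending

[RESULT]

Name       ▼│Status  │ID  │Email           │Age  
────────────┼────────┼────┼────────────────┼───  
Hank Taylor │Inactive│1011│eve60@mail.com  │29   
Frank Smith │Inactive│1009│frank57@mail.com│22   
Frank Jones │Pending │1003│eve19@mail.com  │49   
Eve Wilson  │Inactive│1001│hank1@mail.com  │24   
Eve Wilson  │Pending │1010│bob27@mail.com  │55   
Eve Smith   │Pending │1006│grace81@mail.com│51   
Eve Davis   │Pending │1012│frank74@mail.com│60   
Dave Davis  │Pending │1000│hank88@mail.com │35   
Carol Taylor│Closed  │1008│eve27@mail.com  │34   
Carol Davis │Active  │1004│alice5@mail.com │37   
Bob Davis   │Active  │1007│dave2@mail.com  │23   
Alice Taylor│Pending │1002│bob48@mail.com  │22   
Alice Davis │Inactive│1005│grace6@mail.com │54   
                                                 
                                                 
                                                 
                                                 
                                                 


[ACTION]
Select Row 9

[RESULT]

Name       ▼│Status  │ID  │Email           │Age  
────────────┼────────┼────┼────────────────┼───  
Hank Taylor │Inactive│1011│eve60@mail.com  │29   
Frank Smith │Inactive│1009│frank57@mail.com│22   
Frank Jones │Pending │1003│eve19@mail.com  │49   
Eve Wilson  │Inactive│1001│hank1@mail.com  │24   
Eve Wilson  │Pending │1010│bob27@mail.com  │55   
Eve Smith   │Pending │1006│grace81@mail.com│51   
Eve Davis   │Pending │1012│frank74@mail.com│60   
Dave Davis  │Pending │1000│hank88@mail.com │35   
Carol Taylor│Closed  │1008│eve27@mail.com  │34   
>arol Davis │Active  │1004│alice5@mail.com │37   
Bob Davis   │Active  │1007│dave2@mail.com  │23   
Alice Taylor│Pending │1002│bob48@mail.com  │22   
Alice Davis │Inactive│1005│grace6@mail.com │54   
                                                 
                                                 
                                                 
                                                 
                                                 


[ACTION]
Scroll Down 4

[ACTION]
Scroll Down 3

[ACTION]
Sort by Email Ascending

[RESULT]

Name        │Status  │ID  │Email          ▲│Age  
────────────┼────────┼────┼────────────────┼───  
Carol Davis │Active  │1004│alice5@mail.com │37   
Eve Wilson  │Pending │1010│bob27@mail.com  │55   
Alice Taylor│Pending │1002│bob48@mail.com  │22   
Bob Davis   │Active  │1007│dave2@mail.com  │23   
Frank Jones │Pending │1003│eve19@mail.com  │49   
Carol Taylor│Closed  │1008│eve27@mail.com  │34   
Hank Taylor │Inactive│1011│eve60@mail.com  │29   
Frank Smith │Inactive│1009│frank57@mail.com│22   
Eve Davis   │Pending │1012│frank74@mail.com│60   
>lice Davis │Inactive│1005│grace6@mail.com │54   
Eve Smith   │Pending │1006│grace81@mail.com│51   
Eve Wilson  │Inactive│1001│hank1@mail.com  │24   
Dave Davis  │Pending │1000│hank88@mail.com │35   
                                                 
                                                 
                                                 
                                                 
                                                 


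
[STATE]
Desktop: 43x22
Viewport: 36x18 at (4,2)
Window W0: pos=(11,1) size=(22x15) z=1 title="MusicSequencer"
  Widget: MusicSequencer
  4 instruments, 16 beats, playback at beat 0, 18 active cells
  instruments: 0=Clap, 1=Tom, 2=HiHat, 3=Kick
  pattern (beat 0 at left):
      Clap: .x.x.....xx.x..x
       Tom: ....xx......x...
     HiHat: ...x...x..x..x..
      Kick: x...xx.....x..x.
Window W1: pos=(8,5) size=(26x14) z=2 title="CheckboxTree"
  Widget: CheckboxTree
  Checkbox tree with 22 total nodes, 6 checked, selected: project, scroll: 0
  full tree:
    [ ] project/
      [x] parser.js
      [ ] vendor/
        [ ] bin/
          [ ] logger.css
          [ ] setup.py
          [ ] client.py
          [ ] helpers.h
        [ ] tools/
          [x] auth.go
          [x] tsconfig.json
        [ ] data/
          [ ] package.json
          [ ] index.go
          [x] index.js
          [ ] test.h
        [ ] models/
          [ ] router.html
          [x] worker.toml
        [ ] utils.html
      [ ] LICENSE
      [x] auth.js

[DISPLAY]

       ┃ MusicSequencer     ┃       
       ┠────────────────────┨       
       ┃      ▼1234567890123┃       
    ┏━━━━━━━━━━━━━━━━━━━━━━━━┓      
    ┃ CheckboxTree           ┃      
    ┠────────────────────────┨      
    ┃>[-] project/           ┃      
    ┃   [x] parser.js        ┃      
    ┃   [-] vendor/          ┃      
    ┃     [ ] bin/           ┃      
    ┃       [ ] logger.css   ┃      
    ┃       [ ] setup.py     ┃      
    ┃       [ ] client.py    ┃      
    ┃       [ ] helpers.h    ┃      
    ┃     [x] tools/         ┃      
    ┃       [x] auth.go      ┃      
    ┗━━━━━━━━━━━━━━━━━━━━━━━━┛      
                                    


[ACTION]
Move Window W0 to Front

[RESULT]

       ┃ MusicSequencer     ┃       
       ┠────────────────────┨       
       ┃      ▼1234567890123┃       
    ┏━━┃  Clap·█·█·····██·█·┃┓      
    ┃ C┃   Tom····██······█·┃┃      
    ┠──┃ HiHat···█···█··█··█┃┨      
    ┃>[┃  Kick█···██·····█··┃┃      
    ┃  ┃                    ┃┃      
    ┃  ┃                    ┃┃      
    ┃  ┃                    ┃┃      
    ┃  ┃                    ┃┃      
    ┃  ┃                    ┃┃      
    ┃  ┃                    ┃┃      
    ┃  ┗━━━━━━━━━━━━━━━━━━━━┛┃      
    ┃     [x] tools/         ┃      
    ┃       [x] auth.go      ┃      
    ┗━━━━━━━━━━━━━━━━━━━━━━━━┛      
                                    


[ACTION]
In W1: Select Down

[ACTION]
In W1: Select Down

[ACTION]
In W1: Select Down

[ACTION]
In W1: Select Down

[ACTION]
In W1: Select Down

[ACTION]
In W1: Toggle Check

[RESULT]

       ┃ MusicSequencer     ┃       
       ┠────────────────────┨       
       ┃      ▼1234567890123┃       
    ┏━━┃  Clap·█·█·····██·█·┃┓      
    ┃ C┃   Tom····██······█·┃┃      
    ┠──┃ HiHat···█···█··█··█┃┨      
    ┃ [┃  Kick█···██·····█··┃┃      
    ┃  ┃                    ┃┃      
    ┃  ┃                    ┃┃      
    ┃  ┃                    ┃┃      
    ┃  ┃                    ┃┃      
    ┃> ┃                    ┃┃      
    ┃  ┃                    ┃┃      
    ┃  ┗━━━━━━━━━━━━━━━━━━━━┛┃      
    ┃     [x] tools/         ┃      
    ┃       [x] auth.go      ┃      
    ┗━━━━━━━━━━━━━━━━━━━━━━━━┛      
                                    


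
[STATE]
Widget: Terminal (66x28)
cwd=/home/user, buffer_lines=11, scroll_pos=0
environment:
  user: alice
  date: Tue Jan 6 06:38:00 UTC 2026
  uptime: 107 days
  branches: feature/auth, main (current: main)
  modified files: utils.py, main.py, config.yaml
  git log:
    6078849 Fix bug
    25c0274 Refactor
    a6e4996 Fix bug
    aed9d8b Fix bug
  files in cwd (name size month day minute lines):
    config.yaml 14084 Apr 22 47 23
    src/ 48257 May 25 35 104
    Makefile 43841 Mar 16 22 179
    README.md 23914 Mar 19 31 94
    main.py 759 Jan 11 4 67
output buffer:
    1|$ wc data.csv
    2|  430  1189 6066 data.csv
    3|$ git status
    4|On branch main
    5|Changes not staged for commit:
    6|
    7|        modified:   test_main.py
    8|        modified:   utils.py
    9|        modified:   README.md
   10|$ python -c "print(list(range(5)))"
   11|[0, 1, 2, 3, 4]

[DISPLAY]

$ wc data.csv                                                     
  430  1189 6066 data.csv                                         
$ git status                                                      
On branch main                                                    
Changes not staged for commit:                                    
                                                                  
        modified:   test_main.py                                  
        modified:   utils.py                                      
        modified:   README.md                                     
$ python -c "print(list(range(5)))"                               
[0, 1, 2, 3, 4]                                                   
$ █                                                               
                                                                  
                                                                  
                                                                  
                                                                  
                                                                  
                                                                  
                                                                  
                                                                  
                                                                  
                                                                  
                                                                  
                                                                  
                                                                  
                                                                  
                                                                  
                                                                  


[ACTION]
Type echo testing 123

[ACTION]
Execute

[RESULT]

$ wc data.csv                                                     
  430  1189 6066 data.csv                                         
$ git status                                                      
On branch main                                                    
Changes not staged for commit:                                    
                                                                  
        modified:   test_main.py                                  
        modified:   utils.py                                      
        modified:   README.md                                     
$ python -c "print(list(range(5)))"                               
[0, 1, 2, 3, 4]                                                   
$ echo testing 123                                                
testing 123                                                       
$ █                                                               
                                                                  
                                                                  
                                                                  
                                                                  
                                                                  
                                                                  
                                                                  
                                                                  
                                                                  
                                                                  
                                                                  
                                                                  
                                                                  
                                                                  


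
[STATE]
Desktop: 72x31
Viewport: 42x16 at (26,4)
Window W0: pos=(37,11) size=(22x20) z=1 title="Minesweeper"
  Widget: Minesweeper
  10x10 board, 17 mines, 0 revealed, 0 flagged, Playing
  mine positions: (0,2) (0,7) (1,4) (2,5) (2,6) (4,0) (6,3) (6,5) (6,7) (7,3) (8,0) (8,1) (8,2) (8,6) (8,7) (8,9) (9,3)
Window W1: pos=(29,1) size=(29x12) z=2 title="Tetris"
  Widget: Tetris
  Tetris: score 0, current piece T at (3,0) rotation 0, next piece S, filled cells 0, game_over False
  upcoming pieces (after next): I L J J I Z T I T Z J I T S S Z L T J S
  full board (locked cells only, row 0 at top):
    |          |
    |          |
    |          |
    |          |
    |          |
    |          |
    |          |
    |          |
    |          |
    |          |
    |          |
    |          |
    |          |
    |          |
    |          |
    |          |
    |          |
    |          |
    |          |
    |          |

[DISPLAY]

   ┃          │Next:           ┃          
   ┃          │ ░░             ┃          
   ┃          │░░              ┃          
   ┃          │                ┃          
   ┃          │                ┃          
   ┃          │                ┃          
   ┃          │Score:          ┃          
   ┃          │0               ┃┓         
   ┗━━━━━━━━━━━━━━━━━━━━━━━━━━━┛┃         
           ┠────────────────────┨         
           ┃■■■■■■■■■■          ┃         
           ┃■■■■■■■■■■          ┃         
           ┃■■■■■■■■■■          ┃         
           ┃■■■■■■■■■■          ┃         
           ┃■■■■■■■■■■          ┃         
           ┃■■■■■■■■■■          ┃         


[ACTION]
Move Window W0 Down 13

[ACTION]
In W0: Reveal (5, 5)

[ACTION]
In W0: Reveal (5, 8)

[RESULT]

   ┃          │Next:           ┃          
   ┃          │ ░░             ┃          
   ┃          │░░              ┃          
   ┃          │                ┃          
   ┃          │                ┃          
   ┃          │                ┃          
   ┃          │Score:          ┃          
   ┃          │0               ┃┓         
   ┗━━━━━━━━━━━━━━━━━━━━━━━━━━━┛┃         
           ┠────────────────────┨         
           ┃■■■■■■■■■■          ┃         
           ┃■■■■■■■■■■          ┃         
           ┃■■■■■■■■■■          ┃         
           ┃■■■■■■■■■■          ┃         
           ┃■■■■■■■■■■          ┃         
           ┃■■■■■1■■1■          ┃         


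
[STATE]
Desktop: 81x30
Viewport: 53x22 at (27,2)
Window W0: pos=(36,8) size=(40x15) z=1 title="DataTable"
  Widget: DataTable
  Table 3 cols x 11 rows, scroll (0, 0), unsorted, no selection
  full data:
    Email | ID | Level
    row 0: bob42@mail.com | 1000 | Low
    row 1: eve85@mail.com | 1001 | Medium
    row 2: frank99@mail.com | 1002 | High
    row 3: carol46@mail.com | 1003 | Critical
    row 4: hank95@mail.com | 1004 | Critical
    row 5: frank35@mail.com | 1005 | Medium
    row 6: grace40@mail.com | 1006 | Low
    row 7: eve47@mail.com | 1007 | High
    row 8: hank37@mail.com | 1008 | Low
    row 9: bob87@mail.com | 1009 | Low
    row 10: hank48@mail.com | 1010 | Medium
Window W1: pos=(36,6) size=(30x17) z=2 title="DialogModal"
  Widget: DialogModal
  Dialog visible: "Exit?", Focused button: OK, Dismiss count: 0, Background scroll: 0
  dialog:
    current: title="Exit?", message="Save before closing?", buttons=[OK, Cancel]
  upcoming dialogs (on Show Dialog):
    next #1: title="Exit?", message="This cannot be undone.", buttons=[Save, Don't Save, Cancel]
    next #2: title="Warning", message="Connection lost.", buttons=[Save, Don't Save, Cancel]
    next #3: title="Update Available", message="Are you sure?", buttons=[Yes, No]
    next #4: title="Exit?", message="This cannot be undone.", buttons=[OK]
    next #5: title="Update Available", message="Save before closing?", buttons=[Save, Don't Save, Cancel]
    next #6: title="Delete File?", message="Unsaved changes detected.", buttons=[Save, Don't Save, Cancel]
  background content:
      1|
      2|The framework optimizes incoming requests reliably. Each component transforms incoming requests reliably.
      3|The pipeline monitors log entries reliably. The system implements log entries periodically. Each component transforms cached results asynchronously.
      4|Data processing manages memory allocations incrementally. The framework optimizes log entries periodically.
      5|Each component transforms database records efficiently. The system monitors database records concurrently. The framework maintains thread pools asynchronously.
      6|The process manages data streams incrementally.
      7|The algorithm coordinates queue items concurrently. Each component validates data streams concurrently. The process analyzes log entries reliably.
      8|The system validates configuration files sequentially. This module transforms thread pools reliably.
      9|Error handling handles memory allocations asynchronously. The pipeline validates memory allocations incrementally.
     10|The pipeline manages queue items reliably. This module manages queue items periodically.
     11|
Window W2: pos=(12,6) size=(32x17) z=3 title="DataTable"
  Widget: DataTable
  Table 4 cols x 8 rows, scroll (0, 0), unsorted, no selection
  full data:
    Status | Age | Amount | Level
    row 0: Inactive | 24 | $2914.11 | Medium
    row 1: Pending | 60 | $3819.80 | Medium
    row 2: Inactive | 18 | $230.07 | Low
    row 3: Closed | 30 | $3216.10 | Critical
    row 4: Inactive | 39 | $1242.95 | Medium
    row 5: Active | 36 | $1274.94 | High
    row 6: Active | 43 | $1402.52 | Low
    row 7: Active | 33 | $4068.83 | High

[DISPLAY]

                                                     
                                                     
                                                     
                                                     
━━━━━━━━━━━━━━━━┓━━━━━━━━━━━━━━━━━━━━━┓              
                ┃Modal                ┃              
────────────────┨─────────────────────┨━━━━━━━━━┓    
mount  │Level   ┃                     ┃         ┃    
───────┼────────┃mework optimizes inco┃─────────┨    
2914.11│Medium  ┃eline monitors log en┃         ┃    
3819.80│Medium  ┃ocessing manages memo┃─        ┃    
230.07 │Low     ┃──────────────────┐da┃         ┃    
3216.10│Critical┃    Exit?         │tr┃         ┃    
1242.95│Medium  ┃e before closing? │qu┃         ┃    
1274.94│High    ┃[OK]  Cancel      │gu┃l        ┃    
1402.52│Low     ┃──────────────────┘or┃l        ┃    
4068.83│High    ┃eline manages queue i┃         ┃    
                ┃                     ┃         ┃    
                ┃                     ┃         ┃    
                ┃                     ┃         ┃    
━━━━━━━━━━━━━━━━┛━━━━━━━━━━━━━━━━━━━━━┛━━━━━━━━━┛    
                                                     


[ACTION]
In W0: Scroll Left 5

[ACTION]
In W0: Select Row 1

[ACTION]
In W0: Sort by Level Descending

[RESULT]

                                                     
                                                     
                                                     
                                                     
━━━━━━━━━━━━━━━━┓━━━━━━━━━━━━━━━━━━━━━┓              
                ┃Modal                ┃              
────────────────┨─────────────────────┨━━━━━━━━━┓    
mount  │Level   ┃                     ┃         ┃    
───────┼────────┃mework optimizes inco┃─────────┨    
2914.11│Medium  ┃eline monitors log en┃▼        ┃    
3819.80│Medium  ┃ocessing manages memo┃─        ┃    
230.07 │Low     ┃──────────────────┐da┃         ┃    
3216.10│Critical┃    Exit?         │tr┃         ┃    
1242.95│Medium  ┃e before closing? │qu┃         ┃    
1274.94│High    ┃[OK]  Cancel      │gu┃         ┃    
1402.52│Low     ┃──────────────────┘or┃         ┃    
4068.83│High    ┃eline manages queue i┃         ┃    
                ┃                     ┃         ┃    
                ┃                     ┃         ┃    
                ┃                     ┃         ┃    
━━━━━━━━━━━━━━━━┛━━━━━━━━━━━━━━━━━━━━━┛━━━━━━━━━┛    
                                                     
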